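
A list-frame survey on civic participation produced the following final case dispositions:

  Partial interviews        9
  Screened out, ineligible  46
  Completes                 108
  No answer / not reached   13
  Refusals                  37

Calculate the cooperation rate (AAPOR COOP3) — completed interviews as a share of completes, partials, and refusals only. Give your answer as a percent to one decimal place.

70.1%

Num: 108
Denom: 108 + 9 + 37 = 154
COOP3 = 108 / 154 = 0.7013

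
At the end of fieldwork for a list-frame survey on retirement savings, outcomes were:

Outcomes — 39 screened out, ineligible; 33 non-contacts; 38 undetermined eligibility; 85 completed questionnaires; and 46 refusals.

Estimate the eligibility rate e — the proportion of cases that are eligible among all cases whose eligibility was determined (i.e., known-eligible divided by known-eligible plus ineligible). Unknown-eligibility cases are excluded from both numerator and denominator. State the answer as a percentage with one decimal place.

Known eligible: 85 + 46 + 33 = 164
e = 164 / (164 + 39) = 164 / 203 = 0.8079

80.8%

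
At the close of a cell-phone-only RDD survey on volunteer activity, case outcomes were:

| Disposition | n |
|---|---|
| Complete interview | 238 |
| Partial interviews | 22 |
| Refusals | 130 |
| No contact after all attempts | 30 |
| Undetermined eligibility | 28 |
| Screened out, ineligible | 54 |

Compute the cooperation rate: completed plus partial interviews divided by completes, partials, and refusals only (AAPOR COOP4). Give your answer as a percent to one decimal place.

Num: 238 + 22 = 260
Base: 238 + 22 + 130 = 390
COOP4 = 260 / 390 = 0.6667

66.7%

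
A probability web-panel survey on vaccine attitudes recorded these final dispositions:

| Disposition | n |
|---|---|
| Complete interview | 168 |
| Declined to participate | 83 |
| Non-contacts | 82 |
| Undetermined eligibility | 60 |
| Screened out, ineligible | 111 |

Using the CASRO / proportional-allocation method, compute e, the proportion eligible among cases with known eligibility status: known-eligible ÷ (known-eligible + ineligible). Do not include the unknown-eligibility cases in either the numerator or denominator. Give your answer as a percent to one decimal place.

75.0%

Known eligible: 168 + 83 + 82 = 333
e = 333 / (333 + 111) = 333 / 444 = 0.7500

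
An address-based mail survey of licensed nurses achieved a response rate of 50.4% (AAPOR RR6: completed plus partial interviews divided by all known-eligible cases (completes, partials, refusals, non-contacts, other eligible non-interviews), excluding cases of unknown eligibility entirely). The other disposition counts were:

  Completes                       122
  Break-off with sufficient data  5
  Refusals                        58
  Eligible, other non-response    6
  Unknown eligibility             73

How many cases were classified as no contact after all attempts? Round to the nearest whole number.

61

Num: 122 + 5 = 127
RR6 = 127 / D = 0.504
D = 127 / 0.504 = 252.0
Rest of base = 191
no contact after all attempts = 252.0 − 191 ≈ 61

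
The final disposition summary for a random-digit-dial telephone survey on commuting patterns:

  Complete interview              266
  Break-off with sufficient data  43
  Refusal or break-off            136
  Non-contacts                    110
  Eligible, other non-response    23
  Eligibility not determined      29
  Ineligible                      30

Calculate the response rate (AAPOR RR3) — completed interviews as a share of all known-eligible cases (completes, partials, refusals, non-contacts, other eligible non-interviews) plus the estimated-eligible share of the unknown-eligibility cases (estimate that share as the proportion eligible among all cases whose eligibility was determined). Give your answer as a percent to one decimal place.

43.9%

Num: 266
Eligible (known): 266 + 43 + 136 + 110 + 23 = 578
e = 578 / (578 + 30) = 578 / 608 = 0.9507
e × U: 0.9507 × 29 = 27.57
Base: 578 + 27.57 = 605.57
RR3 = 266 / 605.57 = 0.4393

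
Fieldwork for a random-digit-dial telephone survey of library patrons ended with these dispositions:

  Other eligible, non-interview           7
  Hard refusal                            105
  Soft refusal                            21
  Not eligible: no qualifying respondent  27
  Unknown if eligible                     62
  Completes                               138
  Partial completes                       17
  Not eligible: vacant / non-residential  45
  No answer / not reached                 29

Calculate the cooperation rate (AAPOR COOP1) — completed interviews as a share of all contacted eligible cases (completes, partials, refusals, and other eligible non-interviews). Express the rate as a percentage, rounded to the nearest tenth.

47.9%

Refusals = 105 + 21 = 126
Screened out, ineligible = 27 + 45 = 72
Num → 138
Denominator → 138 + 17 + 126 + 7 = 288
COOP1 = 138 / 288 = 0.4792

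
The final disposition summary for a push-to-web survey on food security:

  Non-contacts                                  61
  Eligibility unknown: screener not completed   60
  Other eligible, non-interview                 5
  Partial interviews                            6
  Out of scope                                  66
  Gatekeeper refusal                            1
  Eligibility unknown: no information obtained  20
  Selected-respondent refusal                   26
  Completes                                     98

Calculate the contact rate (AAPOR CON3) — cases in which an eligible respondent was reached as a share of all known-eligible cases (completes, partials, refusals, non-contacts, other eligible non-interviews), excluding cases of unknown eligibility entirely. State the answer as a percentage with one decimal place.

69.0%

Refusal or break-off = 1 + 26 = 27
Unknown if eligible = 60 + 20 = 80
Numerator = 98 + 6 + 27 + 5 = 136
Denom = 98 + 6 + 27 + 61 + 5 = 197
CON3 = 136 / 197 = 0.6904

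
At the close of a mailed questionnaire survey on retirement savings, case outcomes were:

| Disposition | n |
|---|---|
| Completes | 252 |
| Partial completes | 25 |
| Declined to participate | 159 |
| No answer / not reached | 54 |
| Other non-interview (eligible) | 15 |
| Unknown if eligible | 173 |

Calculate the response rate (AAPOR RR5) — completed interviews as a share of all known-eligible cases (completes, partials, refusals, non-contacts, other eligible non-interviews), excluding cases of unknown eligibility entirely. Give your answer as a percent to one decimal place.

49.9%

Numerator: 252
Denom: 252 + 25 + 159 + 54 + 15 = 505
RR5 = 252 / 505 = 0.4990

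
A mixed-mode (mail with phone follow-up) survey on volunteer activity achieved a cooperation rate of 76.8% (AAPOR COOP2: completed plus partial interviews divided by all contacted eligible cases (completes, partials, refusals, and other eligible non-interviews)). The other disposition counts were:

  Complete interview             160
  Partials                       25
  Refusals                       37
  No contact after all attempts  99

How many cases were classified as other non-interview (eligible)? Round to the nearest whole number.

19

Numerator: 160 + 25 = 185
COOP2 = 185 / D = 0.768
D = 185 / 0.768 = 240.9
Remaining denominator categories sum to 222
other non-interview (eligible) = 240.9 − 222 ≈ 19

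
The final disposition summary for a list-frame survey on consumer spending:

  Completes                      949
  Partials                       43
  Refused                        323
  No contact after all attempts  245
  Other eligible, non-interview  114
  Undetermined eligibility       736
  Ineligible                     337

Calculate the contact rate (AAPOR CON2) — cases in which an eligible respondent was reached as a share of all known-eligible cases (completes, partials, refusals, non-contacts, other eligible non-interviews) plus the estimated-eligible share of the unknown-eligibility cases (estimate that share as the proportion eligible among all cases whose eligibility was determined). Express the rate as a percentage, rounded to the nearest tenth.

62.5%

Top: 949 + 43 + 323 + 114 = 1429
Known eligible: 949 + 43 + 323 + 245 + 114 = 1674
e = 1674 / (1674 + 337) = 1674 / 2011 = 0.8324
Eligible share of unknowns: 0.8324 × 736 = 612.65
Base: 1674 + 612.65 = 2286.65
CON2 = 1429 / 2286.65 = 0.6249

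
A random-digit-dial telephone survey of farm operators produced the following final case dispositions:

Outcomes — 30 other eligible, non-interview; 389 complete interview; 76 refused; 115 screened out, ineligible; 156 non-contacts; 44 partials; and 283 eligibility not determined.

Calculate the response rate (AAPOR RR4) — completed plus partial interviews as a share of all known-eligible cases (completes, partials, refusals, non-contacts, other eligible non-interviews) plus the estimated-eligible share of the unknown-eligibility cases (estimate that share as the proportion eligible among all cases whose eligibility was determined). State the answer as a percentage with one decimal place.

Top → 389 + 44 = 433
Eligible (known) → 389 + 44 + 76 + 156 + 30 = 695
e = 695 / (695 + 115) = 695 / 810 = 0.8580
e × U → 0.8580 × 283 = 242.81
Base → 695 + 242.81 = 937.81
RR4 = 433 / 937.81 = 0.4617

46.2%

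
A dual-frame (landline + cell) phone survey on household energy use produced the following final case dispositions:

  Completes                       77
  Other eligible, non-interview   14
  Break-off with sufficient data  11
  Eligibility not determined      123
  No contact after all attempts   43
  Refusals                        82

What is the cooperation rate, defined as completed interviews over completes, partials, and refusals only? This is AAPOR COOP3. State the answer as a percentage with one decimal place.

Num: 77
Denom: 77 + 11 + 82 = 170
COOP3 = 77 / 170 = 0.4529

45.3%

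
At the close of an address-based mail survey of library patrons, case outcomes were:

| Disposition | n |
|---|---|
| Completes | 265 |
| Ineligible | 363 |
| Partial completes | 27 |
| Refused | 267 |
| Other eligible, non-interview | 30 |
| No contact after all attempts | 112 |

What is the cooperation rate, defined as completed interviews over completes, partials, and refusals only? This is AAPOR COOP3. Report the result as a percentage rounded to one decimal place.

Num = 265
Denominator = 265 + 27 + 267 = 559
COOP3 = 265 / 559 = 0.4741

47.4%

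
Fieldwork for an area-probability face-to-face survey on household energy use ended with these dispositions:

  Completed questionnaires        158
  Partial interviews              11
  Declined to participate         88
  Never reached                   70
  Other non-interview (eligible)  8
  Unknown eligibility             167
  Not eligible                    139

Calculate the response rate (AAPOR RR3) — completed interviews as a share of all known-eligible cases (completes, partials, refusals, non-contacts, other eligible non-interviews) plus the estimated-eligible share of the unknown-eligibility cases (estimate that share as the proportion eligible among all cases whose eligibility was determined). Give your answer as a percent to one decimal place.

Num = 158
Eligible (known) = 158 + 11 + 88 + 70 + 8 = 335
e = 335 / (335 + 139) = 335 / 474 = 0.7068
Estimated eligible among unknowns = 0.7068 × 167 = 118.04
Denominator = 335 + 118.04 = 453.04
RR3 = 158 / 453.04 = 0.3488

34.9%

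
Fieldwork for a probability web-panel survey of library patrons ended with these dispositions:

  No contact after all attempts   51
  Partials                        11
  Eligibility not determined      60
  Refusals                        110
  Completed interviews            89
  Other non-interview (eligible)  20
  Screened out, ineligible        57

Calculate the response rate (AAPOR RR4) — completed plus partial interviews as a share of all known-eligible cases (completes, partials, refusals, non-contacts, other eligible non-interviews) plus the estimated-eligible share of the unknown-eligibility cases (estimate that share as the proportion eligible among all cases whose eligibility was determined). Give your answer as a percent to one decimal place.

Top = 89 + 11 = 100
Determined eligible = 89 + 11 + 110 + 51 + 20 = 281
e = 281 / (281 + 57) = 281 / 338 = 0.8314
e × U = 0.8314 × 60 = 49.88
Denominator = 281 + 49.88 = 330.88
RR4 = 100 / 330.88 = 0.3022

30.2%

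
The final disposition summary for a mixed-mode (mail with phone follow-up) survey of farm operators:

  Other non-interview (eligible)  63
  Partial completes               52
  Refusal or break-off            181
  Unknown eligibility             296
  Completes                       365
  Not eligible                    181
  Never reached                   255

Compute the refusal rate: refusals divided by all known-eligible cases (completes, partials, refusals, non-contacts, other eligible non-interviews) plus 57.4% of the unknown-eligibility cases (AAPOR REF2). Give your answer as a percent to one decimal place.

Numerator = 181
Determined eligible = 365 + 52 + 181 + 255 + 63 = 916
e × U = 0.5740 × 296 = 169.90
Denom = 916 + 169.90 = 1085.90
REF2 = 181 / 1085.90 = 0.1667

16.7%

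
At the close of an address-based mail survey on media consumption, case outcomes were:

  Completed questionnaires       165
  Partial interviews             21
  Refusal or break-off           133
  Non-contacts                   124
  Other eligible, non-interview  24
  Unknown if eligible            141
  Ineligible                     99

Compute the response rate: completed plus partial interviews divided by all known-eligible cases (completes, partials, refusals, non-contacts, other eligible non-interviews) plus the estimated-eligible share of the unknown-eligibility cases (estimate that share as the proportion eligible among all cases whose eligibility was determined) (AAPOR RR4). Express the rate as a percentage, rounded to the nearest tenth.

31.9%

Numerator: 165 + 21 = 186
Known eligible: 165 + 21 + 133 + 124 + 24 = 467
e = 467 / (467 + 99) = 467 / 566 = 0.8251
e × U: 0.8251 × 141 = 116.34
Denom: 467 + 116.34 = 583.34
RR4 = 186 / 583.34 = 0.3189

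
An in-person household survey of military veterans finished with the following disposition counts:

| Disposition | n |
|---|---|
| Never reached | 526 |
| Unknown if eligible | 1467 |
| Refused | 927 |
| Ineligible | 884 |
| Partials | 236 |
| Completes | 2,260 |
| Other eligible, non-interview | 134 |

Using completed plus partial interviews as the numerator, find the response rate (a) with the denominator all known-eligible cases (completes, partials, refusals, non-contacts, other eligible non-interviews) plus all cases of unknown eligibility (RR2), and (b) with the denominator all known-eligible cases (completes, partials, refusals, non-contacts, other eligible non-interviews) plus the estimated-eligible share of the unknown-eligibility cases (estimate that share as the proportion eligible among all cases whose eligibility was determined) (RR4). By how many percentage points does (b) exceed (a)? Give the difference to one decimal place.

Num: 2260 + 236 = 2496
Denominator: 2260 + 236 + 927 + 526 + 134 + 1467 = 5550
RR2 = 2496 / 5550 = 0.4497
Known eligible: 2260 + 236 + 927 + 526 + 134 = 4083
e = 4083 / (4083 + 884) = 4083 / 4967 = 0.8220
Estimated eligible among unknowns: 0.8220 × 1467 = 1205.87
Denominator: 4083 + 1205.87 = 5288.87
RR4 = 2496 / 5288.87 = 0.4719
Difference = 47.19 − 44.97 = 2.22 percentage points

2.2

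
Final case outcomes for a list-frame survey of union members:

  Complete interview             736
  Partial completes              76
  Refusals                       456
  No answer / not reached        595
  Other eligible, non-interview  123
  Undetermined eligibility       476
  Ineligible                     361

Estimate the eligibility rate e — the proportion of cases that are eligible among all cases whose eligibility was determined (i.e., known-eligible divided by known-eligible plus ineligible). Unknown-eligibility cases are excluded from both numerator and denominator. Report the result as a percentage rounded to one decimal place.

Eligible (known) → 736 + 76 + 456 + 595 + 123 = 1986
e = 1986 / (1986 + 361) = 1986 / 2347 = 0.8462

84.6%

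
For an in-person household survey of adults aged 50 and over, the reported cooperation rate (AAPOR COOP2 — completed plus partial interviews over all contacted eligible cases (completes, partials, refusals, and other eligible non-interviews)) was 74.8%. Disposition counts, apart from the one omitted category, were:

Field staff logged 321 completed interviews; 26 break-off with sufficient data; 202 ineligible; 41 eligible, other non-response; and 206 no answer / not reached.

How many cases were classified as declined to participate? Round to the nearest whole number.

76

Top = 321 + 26 = 347
COOP2 = 347 / D = 0.748
D = 347 / 0.748 = 463.9
Other denominator terms total 388
declined to participate = 463.9 − 388 ≈ 76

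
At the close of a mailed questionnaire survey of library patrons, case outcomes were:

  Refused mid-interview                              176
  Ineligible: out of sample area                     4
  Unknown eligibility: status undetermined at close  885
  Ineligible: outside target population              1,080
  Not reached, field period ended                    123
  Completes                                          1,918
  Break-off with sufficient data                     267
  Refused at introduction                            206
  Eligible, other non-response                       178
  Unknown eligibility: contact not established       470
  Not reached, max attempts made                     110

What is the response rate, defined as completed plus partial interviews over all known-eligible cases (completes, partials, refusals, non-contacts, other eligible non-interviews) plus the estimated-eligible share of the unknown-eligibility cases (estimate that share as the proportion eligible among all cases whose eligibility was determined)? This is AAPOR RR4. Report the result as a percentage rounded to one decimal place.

Refusals = 206 + 176 = 382
Non-contacts = 123 + 110 = 233
Unknown if eligible = 470 + 885 = 1355
Not eligible = 1080 + 4 = 1084
Top: 1918 + 267 = 2185
Determined eligible: 1918 + 267 + 382 + 233 + 178 = 2978
e = 2978 / (2978 + 1084) = 2978 / 4062 = 0.7331
Estimated eligible among unknowns: 0.7331 × 1355 = 993.35
Denom: 2978 + 993.35 = 3971.35
RR4 = 2185 / 3971.35 = 0.5502

55.0%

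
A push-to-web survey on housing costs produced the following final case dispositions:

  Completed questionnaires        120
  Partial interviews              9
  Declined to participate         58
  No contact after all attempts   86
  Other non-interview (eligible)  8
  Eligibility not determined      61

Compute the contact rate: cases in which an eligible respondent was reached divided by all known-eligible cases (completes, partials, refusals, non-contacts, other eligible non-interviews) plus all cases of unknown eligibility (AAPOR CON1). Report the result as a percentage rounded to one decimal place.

57.0%

Top → 120 + 9 + 58 + 8 = 195
Base → 120 + 9 + 58 + 86 + 8 + 61 = 342
CON1 = 195 / 342 = 0.5702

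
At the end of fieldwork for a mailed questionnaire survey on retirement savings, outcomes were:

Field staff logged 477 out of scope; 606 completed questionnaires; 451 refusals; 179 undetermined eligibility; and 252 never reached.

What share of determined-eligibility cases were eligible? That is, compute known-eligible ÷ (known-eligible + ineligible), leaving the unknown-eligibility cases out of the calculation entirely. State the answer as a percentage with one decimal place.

73.3%

Known eligible = 606 + 451 + 252 = 1309
e = 1309 / (1309 + 477) = 1309 / 1786 = 0.7329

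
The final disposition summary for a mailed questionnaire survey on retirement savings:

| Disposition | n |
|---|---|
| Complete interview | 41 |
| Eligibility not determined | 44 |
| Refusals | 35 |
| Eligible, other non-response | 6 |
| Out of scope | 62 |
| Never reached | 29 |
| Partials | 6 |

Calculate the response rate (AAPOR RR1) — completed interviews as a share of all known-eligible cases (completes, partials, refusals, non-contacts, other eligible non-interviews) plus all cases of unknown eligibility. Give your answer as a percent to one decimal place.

25.5%

Top = 41
Denom = 41 + 6 + 35 + 29 + 6 + 44 = 161
RR1 = 41 / 161 = 0.2547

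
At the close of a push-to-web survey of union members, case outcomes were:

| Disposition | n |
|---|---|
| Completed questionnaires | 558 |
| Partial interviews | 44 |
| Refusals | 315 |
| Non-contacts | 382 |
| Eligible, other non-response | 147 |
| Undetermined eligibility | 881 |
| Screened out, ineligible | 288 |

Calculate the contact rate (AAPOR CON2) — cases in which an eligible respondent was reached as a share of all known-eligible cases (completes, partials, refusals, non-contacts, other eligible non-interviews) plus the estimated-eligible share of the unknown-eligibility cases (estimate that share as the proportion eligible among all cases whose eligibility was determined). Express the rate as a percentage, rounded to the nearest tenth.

Numerator: 558 + 44 + 315 + 147 = 1064
Determined eligible: 558 + 44 + 315 + 382 + 147 = 1446
e = 1446 / (1446 + 288) = 1446 / 1734 = 0.8339
e × U: 0.8339 × 881 = 734.67
Denominator: 1446 + 734.67 = 2180.67
CON2 = 1064 / 2180.67 = 0.4879

48.8%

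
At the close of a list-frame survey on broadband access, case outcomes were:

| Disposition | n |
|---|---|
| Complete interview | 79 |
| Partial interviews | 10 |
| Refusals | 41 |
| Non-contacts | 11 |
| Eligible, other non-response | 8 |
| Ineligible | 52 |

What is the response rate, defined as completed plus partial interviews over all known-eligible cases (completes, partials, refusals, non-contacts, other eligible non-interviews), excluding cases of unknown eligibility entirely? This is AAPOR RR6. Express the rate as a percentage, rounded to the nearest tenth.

59.7%

Numerator = 79 + 10 = 89
Denominator = 79 + 10 + 41 + 11 + 8 = 149
RR6 = 89 / 149 = 0.5973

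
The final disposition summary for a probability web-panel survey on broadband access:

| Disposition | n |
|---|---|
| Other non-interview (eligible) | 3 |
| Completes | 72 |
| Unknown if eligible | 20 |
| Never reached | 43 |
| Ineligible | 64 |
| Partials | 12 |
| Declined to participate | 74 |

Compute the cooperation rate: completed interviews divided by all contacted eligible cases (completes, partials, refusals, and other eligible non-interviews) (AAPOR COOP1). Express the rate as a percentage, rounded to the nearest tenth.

44.7%

Numerator = 72
Denom = 72 + 12 + 74 + 3 = 161
COOP1 = 72 / 161 = 0.4472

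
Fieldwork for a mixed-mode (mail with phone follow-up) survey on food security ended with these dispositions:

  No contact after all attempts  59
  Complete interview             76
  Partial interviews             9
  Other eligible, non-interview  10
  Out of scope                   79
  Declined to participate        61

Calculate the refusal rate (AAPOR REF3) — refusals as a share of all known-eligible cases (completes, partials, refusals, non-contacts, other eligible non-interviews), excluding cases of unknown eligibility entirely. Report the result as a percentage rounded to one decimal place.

28.4%

Numerator = 61
Base = 76 + 9 + 61 + 59 + 10 = 215
REF3 = 61 / 215 = 0.2837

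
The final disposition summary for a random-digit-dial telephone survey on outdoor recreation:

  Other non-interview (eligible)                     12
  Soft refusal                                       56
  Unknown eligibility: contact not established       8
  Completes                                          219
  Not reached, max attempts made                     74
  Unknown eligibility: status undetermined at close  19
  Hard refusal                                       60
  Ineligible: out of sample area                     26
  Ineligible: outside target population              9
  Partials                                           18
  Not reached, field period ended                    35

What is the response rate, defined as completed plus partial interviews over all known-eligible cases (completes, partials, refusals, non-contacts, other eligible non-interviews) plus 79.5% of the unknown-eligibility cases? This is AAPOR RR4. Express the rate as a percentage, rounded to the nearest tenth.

47.8%

Refused = 60 + 56 = 116
Non-contacts = 35 + 74 = 109
Unknown eligibility = 8 + 19 = 27
Not eligible = 9 + 26 = 35
Numerator: 219 + 18 = 237
Eligible (known): 219 + 18 + 116 + 109 + 12 = 474
Eligible share of unknowns: 0.7950 × 27 = 21.46
Base: 474 + 21.46 = 495.46
RR4 = 237 / 495.46 = 0.4783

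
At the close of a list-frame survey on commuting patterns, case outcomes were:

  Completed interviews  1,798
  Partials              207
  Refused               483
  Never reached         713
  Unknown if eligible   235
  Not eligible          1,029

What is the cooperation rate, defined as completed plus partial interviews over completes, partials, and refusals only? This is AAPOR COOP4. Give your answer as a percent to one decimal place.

Num: 1798 + 207 = 2005
Base: 1798 + 207 + 483 = 2488
COOP4 = 2005 / 2488 = 0.8059

80.6%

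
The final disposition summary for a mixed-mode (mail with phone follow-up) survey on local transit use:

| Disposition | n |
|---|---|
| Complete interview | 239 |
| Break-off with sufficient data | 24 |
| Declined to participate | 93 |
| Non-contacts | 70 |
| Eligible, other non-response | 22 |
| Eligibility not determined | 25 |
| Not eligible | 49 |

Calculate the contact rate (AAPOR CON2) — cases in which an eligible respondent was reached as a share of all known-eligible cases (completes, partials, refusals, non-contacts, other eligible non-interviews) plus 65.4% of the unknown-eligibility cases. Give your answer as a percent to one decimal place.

81.4%

Numerator: 239 + 24 + 93 + 22 = 378
Eligible (known): 239 + 24 + 93 + 70 + 22 = 448
Eligible share of unknowns: 0.6540 × 25 = 16.35
Denom: 448 + 16.35 = 464.35
CON2 = 378 / 464.35 = 0.8140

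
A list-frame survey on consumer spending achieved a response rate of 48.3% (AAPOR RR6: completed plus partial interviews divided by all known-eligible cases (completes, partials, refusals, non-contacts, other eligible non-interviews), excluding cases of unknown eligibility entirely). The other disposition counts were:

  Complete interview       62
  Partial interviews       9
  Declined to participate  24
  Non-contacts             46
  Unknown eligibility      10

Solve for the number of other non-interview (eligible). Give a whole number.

6

Num → 62 + 9 = 71
RR6 = 71 / D = 0.483
D = 71 / 0.483 = 147.0
Remaining denominator categories sum to 141
other non-interview (eligible) = 147.0 − 141 ≈ 6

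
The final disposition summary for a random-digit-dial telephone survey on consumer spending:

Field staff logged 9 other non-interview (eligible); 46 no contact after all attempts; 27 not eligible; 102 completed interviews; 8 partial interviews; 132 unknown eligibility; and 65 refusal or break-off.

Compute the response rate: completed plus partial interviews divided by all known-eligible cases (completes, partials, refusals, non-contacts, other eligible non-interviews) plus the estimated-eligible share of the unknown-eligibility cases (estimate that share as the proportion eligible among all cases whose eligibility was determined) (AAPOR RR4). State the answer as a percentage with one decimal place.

31.6%

Num: 102 + 8 = 110
Eligible (known): 102 + 8 + 65 + 46 + 9 = 230
e = 230 / (230 + 27) = 230 / 257 = 0.8949
Estimated eligible among unknowns: 0.8949 × 132 = 118.13
Denominator: 230 + 118.13 = 348.13
RR4 = 110 / 348.13 = 0.3160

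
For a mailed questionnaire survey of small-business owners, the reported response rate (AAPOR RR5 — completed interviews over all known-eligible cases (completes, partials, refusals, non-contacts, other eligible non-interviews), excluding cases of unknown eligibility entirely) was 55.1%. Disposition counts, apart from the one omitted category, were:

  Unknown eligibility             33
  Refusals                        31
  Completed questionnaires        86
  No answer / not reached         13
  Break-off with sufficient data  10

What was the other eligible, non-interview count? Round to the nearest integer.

RR5 = 86 / D = 0.551
D = 86 / 0.551 = 156.1
Rest of base = 140
other eligible, non-interview = 156.1 − 140 ≈ 16

16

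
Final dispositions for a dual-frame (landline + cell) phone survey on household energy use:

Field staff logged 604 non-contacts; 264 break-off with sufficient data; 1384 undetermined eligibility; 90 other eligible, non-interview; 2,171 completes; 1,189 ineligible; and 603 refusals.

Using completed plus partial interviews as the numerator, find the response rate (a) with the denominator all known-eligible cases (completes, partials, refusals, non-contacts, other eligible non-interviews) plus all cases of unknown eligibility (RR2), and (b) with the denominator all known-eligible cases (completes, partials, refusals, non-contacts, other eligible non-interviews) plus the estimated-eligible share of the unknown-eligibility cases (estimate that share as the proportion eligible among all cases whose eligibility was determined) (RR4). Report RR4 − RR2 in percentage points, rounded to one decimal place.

3.3

Numerator → 2171 + 264 = 2435
Denominator → 2171 + 264 + 603 + 604 + 90 + 1384 = 5116
RR2 = 2435 / 5116 = 0.4760
Determined eligible → 2171 + 264 + 603 + 604 + 90 = 3732
e = 3732 / (3732 + 1189) = 3732 / 4921 = 0.7584
Eligible share of unknowns → 0.7584 × 1384 = 1049.63
Denominator → 3732 + 1049.63 = 4781.63
RR4 = 2435 / 4781.63 = 0.5092
Difference = 50.92 − 47.60 = 3.32 percentage points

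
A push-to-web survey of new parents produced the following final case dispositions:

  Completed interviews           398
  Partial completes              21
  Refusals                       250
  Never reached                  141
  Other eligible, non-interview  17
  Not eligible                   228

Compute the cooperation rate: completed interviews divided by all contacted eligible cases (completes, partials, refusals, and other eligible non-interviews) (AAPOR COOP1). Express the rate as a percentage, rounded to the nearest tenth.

Numerator: 398
Denominator: 398 + 21 + 250 + 17 = 686
COOP1 = 398 / 686 = 0.5802

58.0%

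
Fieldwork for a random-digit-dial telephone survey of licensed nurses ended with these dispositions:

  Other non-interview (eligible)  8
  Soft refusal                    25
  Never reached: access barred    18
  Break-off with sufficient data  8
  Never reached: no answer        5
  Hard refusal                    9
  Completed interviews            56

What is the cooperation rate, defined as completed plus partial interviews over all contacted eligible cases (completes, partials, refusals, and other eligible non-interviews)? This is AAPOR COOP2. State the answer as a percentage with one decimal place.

60.4%

Refused = 9 + 25 = 34
No contact after all attempts = 5 + 18 = 23
Numerator → 56 + 8 = 64
Denominator → 56 + 8 + 34 + 8 = 106
COOP2 = 64 / 106 = 0.6038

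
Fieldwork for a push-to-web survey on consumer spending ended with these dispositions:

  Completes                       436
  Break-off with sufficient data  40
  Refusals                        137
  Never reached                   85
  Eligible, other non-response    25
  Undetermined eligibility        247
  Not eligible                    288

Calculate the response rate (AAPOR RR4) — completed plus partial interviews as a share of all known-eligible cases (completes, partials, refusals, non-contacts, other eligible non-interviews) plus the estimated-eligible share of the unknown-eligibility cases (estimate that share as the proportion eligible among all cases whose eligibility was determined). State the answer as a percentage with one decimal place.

Numerator → 436 + 40 = 476
Eligible (known) → 436 + 40 + 137 + 85 + 25 = 723
e = 723 / (723 + 288) = 723 / 1011 = 0.7151
e × U → 0.7151 × 247 = 176.63
Denominator → 723 + 176.63 = 899.63
RR4 = 476 / 899.63 = 0.5291

52.9%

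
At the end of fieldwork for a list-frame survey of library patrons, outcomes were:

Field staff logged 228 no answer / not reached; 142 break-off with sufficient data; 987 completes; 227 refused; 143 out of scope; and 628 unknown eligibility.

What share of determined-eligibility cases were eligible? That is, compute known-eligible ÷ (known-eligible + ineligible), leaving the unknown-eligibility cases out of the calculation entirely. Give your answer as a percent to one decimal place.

Determined eligible → 987 + 142 + 227 + 228 = 1584
e = 1584 / (1584 + 143) = 1584 / 1727 = 0.9172

91.7%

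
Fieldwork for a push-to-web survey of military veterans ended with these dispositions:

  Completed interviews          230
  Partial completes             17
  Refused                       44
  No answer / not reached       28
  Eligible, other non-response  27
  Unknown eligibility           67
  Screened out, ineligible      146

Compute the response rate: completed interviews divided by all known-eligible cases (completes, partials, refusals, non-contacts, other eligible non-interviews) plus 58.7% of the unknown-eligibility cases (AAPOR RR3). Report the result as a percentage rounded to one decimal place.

Top: 230
Eligible (known): 230 + 17 + 44 + 28 + 27 = 346
e × U: 0.5870 × 67 = 39.33
Denominator: 346 + 39.33 = 385.33
RR3 = 230 / 385.33 = 0.5969

59.7%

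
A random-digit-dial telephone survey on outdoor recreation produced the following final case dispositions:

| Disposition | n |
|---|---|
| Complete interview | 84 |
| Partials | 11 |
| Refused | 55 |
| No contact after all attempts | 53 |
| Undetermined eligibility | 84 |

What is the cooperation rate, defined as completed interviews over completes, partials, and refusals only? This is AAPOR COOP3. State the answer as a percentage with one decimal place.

Top = 84
Denominator = 84 + 11 + 55 = 150
COOP3 = 84 / 150 = 0.5600

56.0%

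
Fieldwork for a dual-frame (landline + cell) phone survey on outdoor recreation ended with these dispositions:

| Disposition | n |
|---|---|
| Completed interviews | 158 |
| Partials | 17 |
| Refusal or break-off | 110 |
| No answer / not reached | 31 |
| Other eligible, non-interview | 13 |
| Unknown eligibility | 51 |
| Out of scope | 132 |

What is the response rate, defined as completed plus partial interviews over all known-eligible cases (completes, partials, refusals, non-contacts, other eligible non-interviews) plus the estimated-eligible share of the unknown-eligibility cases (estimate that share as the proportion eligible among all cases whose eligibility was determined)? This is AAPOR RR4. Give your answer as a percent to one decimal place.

47.9%

Num: 158 + 17 = 175
Determined eligible: 158 + 17 + 110 + 31 + 13 = 329
e = 329 / (329 + 132) = 329 / 461 = 0.7137
Eligible share of unknowns: 0.7137 × 51 = 36.40
Denom: 329 + 36.40 = 365.40
RR4 = 175 / 365.40 = 0.4789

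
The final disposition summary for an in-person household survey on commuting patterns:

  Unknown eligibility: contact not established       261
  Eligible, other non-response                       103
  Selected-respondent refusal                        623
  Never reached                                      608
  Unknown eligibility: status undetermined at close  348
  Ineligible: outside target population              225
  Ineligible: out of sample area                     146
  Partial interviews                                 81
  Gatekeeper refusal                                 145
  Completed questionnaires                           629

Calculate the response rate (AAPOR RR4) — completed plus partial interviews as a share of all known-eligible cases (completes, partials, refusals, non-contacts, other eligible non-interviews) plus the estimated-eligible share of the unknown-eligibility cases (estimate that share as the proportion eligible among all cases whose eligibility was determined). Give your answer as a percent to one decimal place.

26.2%

Refusal or break-off = 145 + 623 = 768
Unknown if eligible = 261 + 348 = 609
Ineligible = 225 + 146 = 371
Numerator: 629 + 81 = 710
Known eligible: 629 + 81 + 768 + 608 + 103 = 2189
e = 2189 / (2189 + 371) = 2189 / 2560 = 0.8551
Eligible share of unknowns: 0.8551 × 609 = 520.76
Denom: 2189 + 520.76 = 2709.76
RR4 = 710 / 2709.76 = 0.2620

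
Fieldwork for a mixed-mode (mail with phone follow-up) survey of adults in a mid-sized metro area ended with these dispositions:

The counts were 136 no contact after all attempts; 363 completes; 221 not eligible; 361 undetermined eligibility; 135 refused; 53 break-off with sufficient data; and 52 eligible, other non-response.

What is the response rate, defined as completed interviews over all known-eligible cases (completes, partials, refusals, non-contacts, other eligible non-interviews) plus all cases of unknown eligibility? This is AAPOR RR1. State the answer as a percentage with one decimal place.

Numerator: 363
Denom: 363 + 53 + 135 + 136 + 52 + 361 = 1100
RR1 = 363 / 1100 = 0.3300

33.0%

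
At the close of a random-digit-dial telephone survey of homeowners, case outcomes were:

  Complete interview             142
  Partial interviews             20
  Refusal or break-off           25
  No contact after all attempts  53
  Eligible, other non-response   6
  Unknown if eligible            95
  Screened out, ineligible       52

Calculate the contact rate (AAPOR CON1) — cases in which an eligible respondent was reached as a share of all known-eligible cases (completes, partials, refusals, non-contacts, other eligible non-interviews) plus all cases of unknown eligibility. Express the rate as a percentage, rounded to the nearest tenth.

Num → 142 + 20 + 25 + 6 = 193
Denom → 142 + 20 + 25 + 53 + 6 + 95 = 341
CON1 = 193 / 341 = 0.5660

56.6%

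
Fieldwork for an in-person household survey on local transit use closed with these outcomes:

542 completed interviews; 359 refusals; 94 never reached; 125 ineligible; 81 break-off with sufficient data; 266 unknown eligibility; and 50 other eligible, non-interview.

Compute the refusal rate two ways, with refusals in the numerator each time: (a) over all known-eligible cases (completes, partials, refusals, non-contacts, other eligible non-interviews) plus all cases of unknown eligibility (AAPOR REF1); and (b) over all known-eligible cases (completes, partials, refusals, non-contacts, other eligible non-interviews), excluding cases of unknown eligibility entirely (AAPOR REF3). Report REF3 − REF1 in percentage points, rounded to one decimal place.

6.1

Top: 359
Base: 542 + 81 + 359 + 94 + 50 + 266 = 1392
REF1 = 359 / 1392 = 0.2579
Base: 542 + 81 + 359 + 94 + 50 = 1126
REF3 = 359 / 1126 = 0.3188
Difference = 31.88 − 25.79 = 6.09 percentage points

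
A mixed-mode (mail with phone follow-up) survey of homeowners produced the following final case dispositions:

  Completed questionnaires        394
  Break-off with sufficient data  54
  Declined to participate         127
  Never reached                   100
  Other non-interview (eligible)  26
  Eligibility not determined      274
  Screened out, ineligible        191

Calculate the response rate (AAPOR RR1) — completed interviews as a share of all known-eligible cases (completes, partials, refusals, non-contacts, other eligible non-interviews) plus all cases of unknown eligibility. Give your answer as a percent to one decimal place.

Numerator: 394
Denominator: 394 + 54 + 127 + 100 + 26 + 274 = 975
RR1 = 394 / 975 = 0.4041

40.4%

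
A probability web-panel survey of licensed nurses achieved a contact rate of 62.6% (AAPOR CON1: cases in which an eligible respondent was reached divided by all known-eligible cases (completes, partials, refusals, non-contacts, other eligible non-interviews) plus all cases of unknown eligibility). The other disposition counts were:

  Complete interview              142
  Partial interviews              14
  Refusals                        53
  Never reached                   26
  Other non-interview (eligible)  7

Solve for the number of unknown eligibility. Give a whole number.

Top = 142 + 14 + 53 + 7 = 216
CON1 = 216 / D = 0.626
D = 216 / 0.626 = 345.0
Rest of base = 242
unknown eligibility = 345.0 − 242 ≈ 103

103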